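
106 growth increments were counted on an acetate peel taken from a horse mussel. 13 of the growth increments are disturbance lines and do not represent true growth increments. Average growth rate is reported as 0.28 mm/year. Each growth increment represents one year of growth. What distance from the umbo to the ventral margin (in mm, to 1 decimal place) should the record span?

After corrections the count is 106 − 13 = 93 growth increments.
Predicted length = 0.28 mm/year × 93 years = 26.0 mm.

26.0 mm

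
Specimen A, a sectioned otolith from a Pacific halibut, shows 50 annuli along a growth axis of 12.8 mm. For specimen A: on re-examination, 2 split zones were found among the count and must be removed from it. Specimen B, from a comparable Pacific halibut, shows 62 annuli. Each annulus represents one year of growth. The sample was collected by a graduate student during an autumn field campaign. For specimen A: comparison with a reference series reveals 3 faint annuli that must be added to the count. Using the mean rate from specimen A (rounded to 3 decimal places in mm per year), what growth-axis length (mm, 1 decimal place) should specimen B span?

15.6 mm

Specimen A: correcting the raw count gives 50 − 2 + 3 = 51 true annuli.
A: Extension rate ≈ 12.8 / 51 = 0.251 mm/year.
For B, 0.251 mm/year × 62 years = 15.6 mm.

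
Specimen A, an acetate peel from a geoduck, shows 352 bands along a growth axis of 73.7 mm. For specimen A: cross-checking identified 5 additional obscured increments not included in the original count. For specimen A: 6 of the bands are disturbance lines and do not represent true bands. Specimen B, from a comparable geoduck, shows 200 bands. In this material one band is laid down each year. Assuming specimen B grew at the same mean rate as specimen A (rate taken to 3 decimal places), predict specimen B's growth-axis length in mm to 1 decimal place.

42.0 mm

Specimen A: correcting the raw count gives 352 − 6 + 5 = 351 true bands.
A: Extension rate ≈ 73.7 / 351 = 0.210 mm per year.
For B, 0.210 mm/year × 200 years = 42.0 mm.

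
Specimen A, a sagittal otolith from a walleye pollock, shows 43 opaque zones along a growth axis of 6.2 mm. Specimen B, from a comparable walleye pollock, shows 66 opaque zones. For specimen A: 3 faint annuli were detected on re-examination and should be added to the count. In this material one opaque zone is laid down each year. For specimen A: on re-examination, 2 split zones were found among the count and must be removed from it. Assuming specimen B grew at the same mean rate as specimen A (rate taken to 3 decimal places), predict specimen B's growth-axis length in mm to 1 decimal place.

Specimen A: after corrections the count is 43 − 2 + 3 = 44 opaque zones.
A: Extension rate ≈ 6.2 / 44 = 0.141 mm per year.
Length of B = 0.141 × 66 = 9.3 mm.

9.3 mm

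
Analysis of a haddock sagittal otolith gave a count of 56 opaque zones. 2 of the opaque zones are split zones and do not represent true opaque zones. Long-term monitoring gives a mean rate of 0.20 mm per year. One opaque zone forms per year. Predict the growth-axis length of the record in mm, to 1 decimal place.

10.8 mm

Correcting the raw count gives 56 − 2 = 54 true opaque zones.
Length ≈ 0.20 × 54 = 10.8 mm.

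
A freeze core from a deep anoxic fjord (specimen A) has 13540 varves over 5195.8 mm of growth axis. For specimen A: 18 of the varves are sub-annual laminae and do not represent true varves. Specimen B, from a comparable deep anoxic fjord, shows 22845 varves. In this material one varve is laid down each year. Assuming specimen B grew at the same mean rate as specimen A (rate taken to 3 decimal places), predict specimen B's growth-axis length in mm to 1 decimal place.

Specimen A: after corrections the count is 13540 − 18 = 13522 varves.
A: Mean rate = 5195.8 mm / 13522 years ≈ 0.384 mm per year.
Length of B = 0.384 × 22845 = 8772.5 mm.

8772.5 mm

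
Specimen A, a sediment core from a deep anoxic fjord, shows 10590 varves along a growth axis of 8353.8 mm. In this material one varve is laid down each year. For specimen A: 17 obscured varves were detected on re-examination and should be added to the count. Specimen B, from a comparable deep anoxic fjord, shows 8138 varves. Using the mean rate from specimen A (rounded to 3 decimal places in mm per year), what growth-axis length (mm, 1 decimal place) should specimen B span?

Specimen A: after corrections the count is 10590 + 17 = 10607 varves.
A: Extension rate ≈ 8353.8 / 10607 = 0.788 mm per year.
For B, 0.788 mm/year × 8138 years = 6412.7 mm.

6412.7 mm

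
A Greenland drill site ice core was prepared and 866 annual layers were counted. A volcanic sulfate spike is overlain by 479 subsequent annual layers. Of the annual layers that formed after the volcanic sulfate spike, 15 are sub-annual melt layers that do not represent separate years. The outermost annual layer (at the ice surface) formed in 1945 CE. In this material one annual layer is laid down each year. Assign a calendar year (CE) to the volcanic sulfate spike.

1481 CE

There are 479 annual layers younger than the volcanic sulfate spike.
479 − 15 false = 464 true annual layers after the volcanic sulfate spike.
Counting back 464 years from 1945 CE places the volcanic sulfate spike in 1945 − 464 = 1481 CE.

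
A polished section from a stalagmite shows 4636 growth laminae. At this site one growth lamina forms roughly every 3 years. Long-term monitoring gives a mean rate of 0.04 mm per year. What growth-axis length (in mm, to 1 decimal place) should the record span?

556.3 mm

At 3 years per growth lamina, 4636 × 3 = 13908 years.
Length ≈ 0.04 × 13908 = 556.3 mm.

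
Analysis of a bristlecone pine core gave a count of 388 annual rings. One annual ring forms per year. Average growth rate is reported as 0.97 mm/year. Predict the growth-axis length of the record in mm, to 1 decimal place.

The record spans 388 years at 0.97 mm per year.
388 years at 0.97 mm/year gives 0.97 × 388 = 376.4 mm.

376.4 mm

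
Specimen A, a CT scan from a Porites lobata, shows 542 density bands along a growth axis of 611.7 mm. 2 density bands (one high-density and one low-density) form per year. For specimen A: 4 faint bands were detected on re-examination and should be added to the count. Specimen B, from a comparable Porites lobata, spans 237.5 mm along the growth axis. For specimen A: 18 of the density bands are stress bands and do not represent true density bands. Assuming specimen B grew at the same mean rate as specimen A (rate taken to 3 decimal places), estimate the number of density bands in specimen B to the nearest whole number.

205 density bands

Specimen A: adjusted count: 542 − 18 + 4 = 528 density bands.
Specimen A: with 2 density bands per year, 528 / 2 = 264 years.
A: Mean rate = 611.7 mm / 264 years ≈ 2.317 mm/yr.
B spans 237.5 / 2.317 = 102.50 years; at 2 density bands per year that is 102.50 × 2 ≈ 205 density bands.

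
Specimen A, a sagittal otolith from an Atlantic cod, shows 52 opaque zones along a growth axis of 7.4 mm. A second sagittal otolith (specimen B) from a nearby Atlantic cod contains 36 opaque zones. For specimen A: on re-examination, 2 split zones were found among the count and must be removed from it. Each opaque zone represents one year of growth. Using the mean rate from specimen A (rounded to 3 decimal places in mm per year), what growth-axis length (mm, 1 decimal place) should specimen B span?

Specimen A: correcting the raw count gives 52 − 2 = 50 true opaque zones.
A: 7.4 mm over 50 years gives 7.4 / 50 ≈ 0.148 mm per year.
B's length ≈ 0.148 × 36 = 5.3 mm.

5.3 mm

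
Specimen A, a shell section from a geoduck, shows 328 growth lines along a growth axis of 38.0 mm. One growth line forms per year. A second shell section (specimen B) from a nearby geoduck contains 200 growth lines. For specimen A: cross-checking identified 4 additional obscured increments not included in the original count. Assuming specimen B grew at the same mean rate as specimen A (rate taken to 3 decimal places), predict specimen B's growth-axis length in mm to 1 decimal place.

22.8 mm

Specimen A: correcting the raw count gives 328 + 4 = 332 true growth lines.
A: Extension rate ≈ 38.0 / 332 = 0.114 mm/year.
B's length ≈ 0.114 × 200 = 22.8 mm.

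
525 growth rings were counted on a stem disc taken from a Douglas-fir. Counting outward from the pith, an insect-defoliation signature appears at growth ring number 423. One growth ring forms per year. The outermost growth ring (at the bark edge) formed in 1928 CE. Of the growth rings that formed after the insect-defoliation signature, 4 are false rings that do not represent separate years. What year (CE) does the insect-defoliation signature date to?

1830 CE

The insect-defoliation signature sits at growth ring 423 from the pith, so 525 − 423 = 102 growth rings formed after it.
Excluding 4 false growth rings: 102 − 4 = 98.
1928 − 98 = 1830 CE.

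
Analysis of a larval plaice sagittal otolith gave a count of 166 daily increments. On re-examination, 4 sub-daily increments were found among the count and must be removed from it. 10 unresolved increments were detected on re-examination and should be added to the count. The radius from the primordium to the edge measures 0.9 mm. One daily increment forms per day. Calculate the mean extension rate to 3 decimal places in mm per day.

0.005 mm per day

Adjusted count: 166 − 4 + 10 = 172 daily increments.
0.9 mm over 172 days gives 0.9 / 172 ≈ 0.005 mm per day.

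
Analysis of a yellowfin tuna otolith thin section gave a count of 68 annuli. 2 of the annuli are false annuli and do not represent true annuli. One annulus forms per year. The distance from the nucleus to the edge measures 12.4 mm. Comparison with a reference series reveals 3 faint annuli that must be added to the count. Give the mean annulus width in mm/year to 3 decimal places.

Adjusted count: 68 − 2 + 3 = 69 annuli.
12.4 mm over 69 years gives 12.4 / 69 ≈ 0.180 mm/year.

0.180 mm/year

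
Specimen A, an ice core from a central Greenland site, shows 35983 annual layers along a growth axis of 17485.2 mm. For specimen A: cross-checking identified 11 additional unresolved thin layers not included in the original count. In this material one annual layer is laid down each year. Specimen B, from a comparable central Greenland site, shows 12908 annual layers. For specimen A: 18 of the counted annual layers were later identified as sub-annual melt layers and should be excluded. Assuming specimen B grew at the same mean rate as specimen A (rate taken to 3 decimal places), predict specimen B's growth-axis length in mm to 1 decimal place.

6273.3 mm

Specimen A: correcting the raw count gives 35983 − 18 + 11 = 35976 true annual layers.
A: Extension rate ≈ 17485.2 / 35976 = 0.486 mm per year.
B's length ≈ 0.486 × 12908 = 6273.3 mm.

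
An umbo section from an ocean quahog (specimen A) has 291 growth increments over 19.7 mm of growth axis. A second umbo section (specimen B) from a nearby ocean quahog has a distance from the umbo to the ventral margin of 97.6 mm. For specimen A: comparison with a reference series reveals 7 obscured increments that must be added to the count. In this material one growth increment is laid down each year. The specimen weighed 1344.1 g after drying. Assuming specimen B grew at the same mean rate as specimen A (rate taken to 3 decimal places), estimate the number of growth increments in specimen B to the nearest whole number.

1479 growth increments

Specimen A: after corrections the count is 291 + 7 = 298 growth increments.
A: 19.7 mm over 298 years gives 19.7 / 298 ≈ 0.066 mm per year.
Specimen B: 97.6 mm / 0.066 mm per year = 1478.79 years ≈ 1479 growth increments.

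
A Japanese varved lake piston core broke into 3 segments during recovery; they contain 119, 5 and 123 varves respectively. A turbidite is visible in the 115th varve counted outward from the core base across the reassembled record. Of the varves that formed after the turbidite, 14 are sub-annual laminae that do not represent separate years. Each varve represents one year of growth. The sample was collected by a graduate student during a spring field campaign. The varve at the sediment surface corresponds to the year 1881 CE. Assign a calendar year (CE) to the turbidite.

1763 CE

Total varves = 119 + 5 + 123 = 247.
Between varve 115 and the sediment surface there are 247 − 115 = 132 varves.
132 − 14 false = 118 true varves after the turbidite.
1881 − 118 = 1763 CE.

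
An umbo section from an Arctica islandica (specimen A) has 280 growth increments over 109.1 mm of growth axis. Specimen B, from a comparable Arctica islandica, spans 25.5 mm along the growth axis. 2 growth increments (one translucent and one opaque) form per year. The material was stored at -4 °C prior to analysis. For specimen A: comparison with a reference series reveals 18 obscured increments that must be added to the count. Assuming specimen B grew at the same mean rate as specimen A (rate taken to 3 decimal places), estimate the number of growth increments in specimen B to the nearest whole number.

Specimen A: adjusted count: 280 + 18 = 298 growth increments.
Specimen A: dividing by 2 growth increments per year: 298 / 2 = 149 years.
A: Extension rate ≈ 109.1 / 149 = 0.732 mm/yr.
B spans 25.5 / 0.732 = 34.84 years; at 2 growth increments per year that is 34.84 × 2 ≈ 70 growth increments.

70 growth increments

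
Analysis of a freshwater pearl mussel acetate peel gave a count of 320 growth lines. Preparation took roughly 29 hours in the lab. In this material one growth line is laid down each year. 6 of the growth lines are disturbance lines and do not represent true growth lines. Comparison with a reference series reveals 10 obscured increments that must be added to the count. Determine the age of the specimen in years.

324 yr

Correcting the raw count gives 320 − 6 + 10 = 324 true growth lines.
One growth line per year makes the duration 324 years.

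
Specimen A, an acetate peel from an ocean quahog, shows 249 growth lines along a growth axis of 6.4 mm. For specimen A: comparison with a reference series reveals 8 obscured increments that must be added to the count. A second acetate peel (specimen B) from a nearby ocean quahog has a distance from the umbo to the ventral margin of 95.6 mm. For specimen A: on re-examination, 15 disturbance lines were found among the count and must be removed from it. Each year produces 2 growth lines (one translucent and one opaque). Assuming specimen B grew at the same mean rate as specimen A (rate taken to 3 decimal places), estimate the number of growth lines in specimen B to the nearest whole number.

3608 growth lines

Specimen A: true growth line count = 249 − 15 + 8 = 242.
Specimen A: dividing by 2 growth lines per year: 242 / 2 = 121 years.
A: 6.4 mm over 121 years gives 6.4 / 121 ≈ 0.053 mm/year.
For B, 95.6 / 0.053 = 1803.77 years; at 2 growth lines per year that is 1803.77 × 2 ≈ 3608 growth lines.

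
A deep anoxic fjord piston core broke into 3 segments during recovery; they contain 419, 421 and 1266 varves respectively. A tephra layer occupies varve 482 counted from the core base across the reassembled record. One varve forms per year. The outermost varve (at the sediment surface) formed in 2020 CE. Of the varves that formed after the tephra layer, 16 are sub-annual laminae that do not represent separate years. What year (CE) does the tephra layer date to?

412 CE

Total varves = 419 + 421 + 1266 = 2106.
2106 − 482 = 1624 varves lie beyond the tephra layer toward the sediment surface.
Excluding 16 false varves: 1624 − 16 = 1608.
2020 − 1608 = 412 CE.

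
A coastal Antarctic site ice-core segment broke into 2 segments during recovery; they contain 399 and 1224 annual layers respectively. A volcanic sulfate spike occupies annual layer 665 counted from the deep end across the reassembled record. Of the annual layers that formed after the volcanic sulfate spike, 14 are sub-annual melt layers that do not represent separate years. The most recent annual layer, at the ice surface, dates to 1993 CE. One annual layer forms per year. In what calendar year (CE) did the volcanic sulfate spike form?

Total annual layers = 399 + 1224 = 1623.
Between annual layer 665 and the ice surface there are 1623 − 665 = 958 annual layers.
Removing the 14 false annual layers leaves 958 − 14 = 944 true annual layers beyond the volcanic sulfate spike.
The annual layer at the ice surface is 1993 CE, so the volcanic sulfate spike dates to 1993 − 944 = 1049 CE.

1049 CE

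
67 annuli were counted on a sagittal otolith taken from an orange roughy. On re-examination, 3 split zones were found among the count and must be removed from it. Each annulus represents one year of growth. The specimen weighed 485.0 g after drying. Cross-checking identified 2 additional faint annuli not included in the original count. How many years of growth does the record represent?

66 years

Correcting the raw count gives 67 − 3 + 2 = 66 true annuli.
One annulus per year makes the duration 66 years.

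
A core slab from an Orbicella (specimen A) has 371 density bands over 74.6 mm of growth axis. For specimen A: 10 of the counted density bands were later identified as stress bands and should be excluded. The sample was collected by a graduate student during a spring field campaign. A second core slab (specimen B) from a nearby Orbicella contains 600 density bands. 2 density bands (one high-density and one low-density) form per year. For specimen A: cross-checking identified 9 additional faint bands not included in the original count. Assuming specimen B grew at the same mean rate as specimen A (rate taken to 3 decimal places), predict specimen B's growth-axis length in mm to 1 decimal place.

120.9 mm

Specimen A: adjusted count: 371 − 10 + 9 = 370 density bands.
Specimen A: 370 density bands at 2 per year is 370 / 2 = 185 years.
A: Mean rate = 74.6 mm / 185 years ≈ 0.403 mm/yr.
Specimen B: with 2 density bands per year, 600 / 2 = 300 years. For B, 0.403 mm/year × 300 years = 120.9 mm.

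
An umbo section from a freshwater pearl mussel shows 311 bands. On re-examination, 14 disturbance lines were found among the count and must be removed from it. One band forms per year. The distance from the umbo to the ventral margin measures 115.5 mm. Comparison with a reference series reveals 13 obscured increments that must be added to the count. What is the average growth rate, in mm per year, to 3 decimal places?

Adjusted count: 311 − 14 + 13 = 310 bands.
Mean rate = 115.5 mm / 310 years ≈ 0.373 mm per year.

0.373 mm per year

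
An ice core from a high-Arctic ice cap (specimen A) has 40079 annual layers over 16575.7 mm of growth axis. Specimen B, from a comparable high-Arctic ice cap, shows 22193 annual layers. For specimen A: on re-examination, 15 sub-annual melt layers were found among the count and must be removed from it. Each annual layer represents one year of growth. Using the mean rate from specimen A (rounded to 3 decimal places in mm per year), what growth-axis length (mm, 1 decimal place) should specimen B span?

9187.9 mm

Specimen A: adjusted count: 40079 − 15 = 40064 annual layers.
A: 16575.7 mm over 40064 years gives 16575.7 / 40064 ≈ 0.414 mm/yr.
Length of B = 0.414 × 22193 = 9187.9 mm.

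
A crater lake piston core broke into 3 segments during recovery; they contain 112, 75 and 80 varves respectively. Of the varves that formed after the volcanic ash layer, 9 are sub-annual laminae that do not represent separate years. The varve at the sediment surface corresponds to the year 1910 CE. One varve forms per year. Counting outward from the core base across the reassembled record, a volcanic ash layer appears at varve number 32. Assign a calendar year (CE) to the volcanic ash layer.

1684 CE

Total varves = 112 + 75 + 80 = 267.
The volcanic ash layer sits at varve 32 from the core base, so 267 − 32 = 235 varves formed after it.
Removing the 9 false varves leaves 235 − 9 = 226 true varves beyond the volcanic ash layer.
1910 − 226 = 1684 CE.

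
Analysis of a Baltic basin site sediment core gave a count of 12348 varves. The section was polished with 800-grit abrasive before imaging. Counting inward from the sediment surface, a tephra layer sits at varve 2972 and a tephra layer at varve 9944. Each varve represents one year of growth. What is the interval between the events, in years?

6972 years

Separation: 9944 − 2972 = 6972 varves.
One varve per year makes the interval 6972 years.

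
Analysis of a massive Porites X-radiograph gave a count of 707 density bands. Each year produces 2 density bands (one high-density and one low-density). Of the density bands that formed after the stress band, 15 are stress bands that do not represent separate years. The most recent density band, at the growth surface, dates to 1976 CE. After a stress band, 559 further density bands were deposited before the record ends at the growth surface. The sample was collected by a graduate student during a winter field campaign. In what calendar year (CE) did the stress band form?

559 density bands formed after the stress band.
Removing the 15 false density bands leaves 559 − 15 = 544 true density bands beyond the stress band.
With 2 density bands per year, 544 / 2 = 272 years.
The density band at the growth surface is 1976 CE, so the stress band dates to 1976 − 272 = 1704 CE.

1704 CE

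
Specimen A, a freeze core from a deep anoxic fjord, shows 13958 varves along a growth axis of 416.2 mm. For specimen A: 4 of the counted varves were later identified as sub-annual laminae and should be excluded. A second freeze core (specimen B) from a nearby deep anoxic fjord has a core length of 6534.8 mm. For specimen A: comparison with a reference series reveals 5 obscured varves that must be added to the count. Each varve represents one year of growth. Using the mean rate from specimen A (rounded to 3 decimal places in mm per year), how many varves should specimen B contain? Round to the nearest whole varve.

217827 varves

Specimen A: adjusted count: 13958 − 4 + 5 = 13959 varves.
A: Extension rate ≈ 416.2 / 13959 = 0.030 mm per year.
Specimen B: 6534.8 mm / 0.030 mm per year = 217826.67 years ≈ 217827 varves.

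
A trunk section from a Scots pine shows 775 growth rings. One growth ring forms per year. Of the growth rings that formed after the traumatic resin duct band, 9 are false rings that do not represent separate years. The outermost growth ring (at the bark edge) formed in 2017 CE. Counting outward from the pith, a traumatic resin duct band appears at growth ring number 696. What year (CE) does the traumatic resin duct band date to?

1947 CE

The traumatic resin duct band sits at growth ring 696 from the pith, so 775 − 696 = 79 growth rings formed after it.
Removing the 9 false growth rings leaves 79 − 9 = 70 true growth rings beyond the traumatic resin duct band.
Counting back 70 years from 2017 CE places the traumatic resin duct band in 2017 − 70 = 1947 CE.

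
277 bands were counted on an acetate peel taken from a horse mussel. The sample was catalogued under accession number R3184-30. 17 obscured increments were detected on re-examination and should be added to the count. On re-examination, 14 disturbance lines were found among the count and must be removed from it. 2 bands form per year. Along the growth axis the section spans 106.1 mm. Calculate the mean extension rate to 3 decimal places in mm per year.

After corrections the count is 277 − 14 + 17 = 280 bands.
280 bands at 2 per year is 280 / 2 = 140 years.
Mean rate = 106.1 mm / 140 years ≈ 0.758 mm per year.

0.758 mm per year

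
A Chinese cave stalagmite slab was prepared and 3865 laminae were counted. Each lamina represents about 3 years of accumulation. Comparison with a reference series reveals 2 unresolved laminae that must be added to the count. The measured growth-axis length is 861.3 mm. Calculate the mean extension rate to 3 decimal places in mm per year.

Adjusted count: 3865 + 2 = 3867 laminae.
Multiplying by 3 years per lamina: 3867 × 3 = 11601 years.
861.3 mm over 11601 years gives 861.3 / 11601 ≈ 0.074 mm per year.

0.074 mm per year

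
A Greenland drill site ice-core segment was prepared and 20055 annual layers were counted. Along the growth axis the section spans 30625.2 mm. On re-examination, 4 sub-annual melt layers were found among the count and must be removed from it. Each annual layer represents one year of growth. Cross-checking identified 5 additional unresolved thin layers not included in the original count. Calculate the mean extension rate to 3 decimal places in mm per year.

1.527 mm per year

Correcting the raw count gives 20055 − 4 + 5 = 20056 true annual layers.
Mean rate = 30625.2 mm / 20056 years ≈ 1.527 mm per year.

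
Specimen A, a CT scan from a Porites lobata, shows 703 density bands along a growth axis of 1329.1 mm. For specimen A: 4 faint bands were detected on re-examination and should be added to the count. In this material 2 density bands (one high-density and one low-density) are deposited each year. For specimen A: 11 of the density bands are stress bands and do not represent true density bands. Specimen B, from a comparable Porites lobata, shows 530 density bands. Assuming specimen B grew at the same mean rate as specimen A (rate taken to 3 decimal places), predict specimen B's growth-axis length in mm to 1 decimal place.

Specimen A: true density band count = 703 − 11 + 4 = 696.
Specimen A: with 2 density bands per year, 696 / 2 = 348 years.
A: Mean rate = 1329.1 mm / 348 years ≈ 3.819 mm/year.
Specimen B: with 2 density bands per year, 530 / 2 = 265 years. Length of B = 3.819 × 265 = 1012.0 mm.

1012.0 mm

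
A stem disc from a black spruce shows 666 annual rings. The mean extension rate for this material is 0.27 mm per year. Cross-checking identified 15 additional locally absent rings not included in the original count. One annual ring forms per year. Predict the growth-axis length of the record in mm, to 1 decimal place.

183.9 mm

After corrections the count is 666 + 15 = 681 annual rings.
681 years at 0.27 mm/year gives 0.27 × 681 = 183.9 mm.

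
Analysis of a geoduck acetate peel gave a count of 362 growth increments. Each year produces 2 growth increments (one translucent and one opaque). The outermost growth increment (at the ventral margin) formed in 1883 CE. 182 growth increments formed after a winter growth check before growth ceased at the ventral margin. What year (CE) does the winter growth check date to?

1792 CE

182 growth increments post-date the winter growth check.
With 2 growth increments per year, 182 / 2 = 91 years.
1883 − 91 = 1792 CE.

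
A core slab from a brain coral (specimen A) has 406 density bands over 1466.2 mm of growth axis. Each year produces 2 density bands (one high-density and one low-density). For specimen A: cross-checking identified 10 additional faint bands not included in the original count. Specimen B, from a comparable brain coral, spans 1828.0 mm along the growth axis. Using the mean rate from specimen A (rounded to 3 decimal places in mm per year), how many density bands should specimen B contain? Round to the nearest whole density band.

Specimen A: after corrections the count is 406 + 10 = 416 density bands.
Specimen A: 416 density bands at 2 per year is 416 / 2 = 208 years.
A: Extension rate ≈ 1466.2 / 208 = 7.049 mm/year.
Specimen B: 1828.0 mm / 7.049 mm per year = 259.33 years; at 2 density bands per year that is 259.33 × 2 ≈ 519 density bands.

519 density bands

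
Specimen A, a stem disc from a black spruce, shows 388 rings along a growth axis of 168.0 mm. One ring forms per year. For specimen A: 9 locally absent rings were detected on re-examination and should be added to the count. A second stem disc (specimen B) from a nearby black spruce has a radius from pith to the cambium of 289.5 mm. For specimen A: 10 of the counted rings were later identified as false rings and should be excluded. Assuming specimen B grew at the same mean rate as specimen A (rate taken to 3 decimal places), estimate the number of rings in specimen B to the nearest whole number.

667 rings

Specimen A: true ring count = 388 − 10 + 9 = 387.
A: 168.0 mm over 387 years gives 168.0 / 387 ≈ 0.434 mm/yr.
B spans 289.5 / 0.434 = 667.05 years ≈ 667 rings.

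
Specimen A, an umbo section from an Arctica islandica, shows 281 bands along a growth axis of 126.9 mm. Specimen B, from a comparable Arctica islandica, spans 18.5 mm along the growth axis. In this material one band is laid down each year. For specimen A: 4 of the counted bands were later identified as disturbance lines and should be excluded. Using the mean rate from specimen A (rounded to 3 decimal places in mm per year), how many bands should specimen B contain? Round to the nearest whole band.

40 bands

Specimen A: true band count = 281 − 4 = 277.
A: Mean rate = 126.9 mm / 277 years ≈ 0.458 mm/year.
For B, 18.5 / 0.458 = 40.39 years ≈ 40 bands.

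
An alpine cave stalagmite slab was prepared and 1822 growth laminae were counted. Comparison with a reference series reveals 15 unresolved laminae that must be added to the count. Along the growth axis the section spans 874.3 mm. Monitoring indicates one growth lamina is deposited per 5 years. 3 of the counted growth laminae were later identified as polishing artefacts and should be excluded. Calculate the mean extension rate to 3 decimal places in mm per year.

0.095 mm per year

After corrections the count is 1822 − 3 + 15 = 1834 growth laminae.
Multiplying by 5 years per growth lamina: 1834 × 5 = 9170 years.
874.3 mm over 9170 years gives 874.3 / 9170 ≈ 0.095 mm per year.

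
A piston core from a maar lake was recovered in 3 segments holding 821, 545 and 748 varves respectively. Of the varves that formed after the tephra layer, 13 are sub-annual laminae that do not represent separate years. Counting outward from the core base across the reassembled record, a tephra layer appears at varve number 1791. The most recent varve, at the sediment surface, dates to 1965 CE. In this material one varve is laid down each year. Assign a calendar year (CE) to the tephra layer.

1655 CE

Total varves = 821 + 545 + 748 = 2114.
2114 − 1791 = 323 varves lie beyond the tephra layer toward the sediment surface.
Excluding 13 false varves: 323 − 13 = 310.
The varve at the sediment surface is 1965 CE, so the tephra layer dates to 1965 − 310 = 1655 CE.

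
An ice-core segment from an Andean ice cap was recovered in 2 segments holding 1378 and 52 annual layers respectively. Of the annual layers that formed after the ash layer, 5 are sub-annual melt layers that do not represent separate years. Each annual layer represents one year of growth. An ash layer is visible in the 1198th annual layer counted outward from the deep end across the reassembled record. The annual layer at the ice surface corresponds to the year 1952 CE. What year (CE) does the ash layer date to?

Total annual layers = 1378 + 52 = 1430.
1430 − 1198 = 232 annual layers lie beyond the ash layer toward the ice surface.
Excluding 5 false annual layers: 232 − 5 = 227.
1952 − 227 = 1725 CE.

1725 CE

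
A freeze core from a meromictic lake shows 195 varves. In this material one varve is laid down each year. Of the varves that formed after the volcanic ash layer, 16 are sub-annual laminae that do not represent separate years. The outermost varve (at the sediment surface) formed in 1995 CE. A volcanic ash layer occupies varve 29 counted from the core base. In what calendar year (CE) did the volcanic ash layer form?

1845 CE

195 − 29 = 166 varves lie beyond the volcanic ash layer toward the sediment surface.
166 − 16 false = 150 true varves after the volcanic ash layer.
The varve at the sediment surface is 1995 CE, so the volcanic ash layer dates to 1995 − 150 = 1845 CE.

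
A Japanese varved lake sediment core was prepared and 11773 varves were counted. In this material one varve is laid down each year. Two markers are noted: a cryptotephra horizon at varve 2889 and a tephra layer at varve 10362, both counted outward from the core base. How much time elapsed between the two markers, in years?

10362 − 2889 = 7473 varves lie between the two events.
One varve per year makes the interval 7473 years.

7473 years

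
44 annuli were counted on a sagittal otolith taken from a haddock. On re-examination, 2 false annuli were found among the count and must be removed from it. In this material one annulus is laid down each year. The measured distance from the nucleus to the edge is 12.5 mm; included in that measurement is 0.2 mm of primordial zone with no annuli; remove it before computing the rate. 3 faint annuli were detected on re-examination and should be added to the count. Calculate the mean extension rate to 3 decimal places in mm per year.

Correcting the raw count gives 44 − 2 + 3 = 45 true annuli.
Removing the 0.2 mm offcut leaves 12.5 − 0.2 = 12.3 mm.
Extension rate ≈ 12.3 / 45 = 0.273 mm per year.

0.273 mm per year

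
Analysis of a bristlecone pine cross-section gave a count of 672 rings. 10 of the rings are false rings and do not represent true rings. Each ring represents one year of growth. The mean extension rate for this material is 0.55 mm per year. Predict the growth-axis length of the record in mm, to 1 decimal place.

364.1 mm

True ring count = 672 − 10 = 662.
Length ≈ 0.55 × 662 = 364.1 mm.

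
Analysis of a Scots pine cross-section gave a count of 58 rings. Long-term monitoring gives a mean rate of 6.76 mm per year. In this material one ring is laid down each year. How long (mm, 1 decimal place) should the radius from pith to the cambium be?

The record spans 58 years at 6.76 mm per year.
58 years at 6.76 mm/year gives 6.76 × 58 = 392.1 mm.

392.1 mm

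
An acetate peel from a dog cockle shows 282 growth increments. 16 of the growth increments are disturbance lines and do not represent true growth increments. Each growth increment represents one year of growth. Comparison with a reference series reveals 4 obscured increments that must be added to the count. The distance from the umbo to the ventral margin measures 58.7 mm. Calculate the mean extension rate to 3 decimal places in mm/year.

Correcting the raw count gives 282 − 16 + 4 = 270 true growth increments.
58.7 mm over 270 years gives 58.7 / 270 ≈ 0.217 mm/year.

0.217 mm/year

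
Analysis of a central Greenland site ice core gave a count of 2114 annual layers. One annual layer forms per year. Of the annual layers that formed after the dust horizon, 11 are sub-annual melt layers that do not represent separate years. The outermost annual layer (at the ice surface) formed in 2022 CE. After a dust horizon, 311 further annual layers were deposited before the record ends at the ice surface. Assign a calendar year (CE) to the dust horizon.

There are 311 annual layers younger than the dust horizon.
Excluding 11 false annual layers: 311 − 11 = 300.
2022 − 300 = 1722 CE.

1722 CE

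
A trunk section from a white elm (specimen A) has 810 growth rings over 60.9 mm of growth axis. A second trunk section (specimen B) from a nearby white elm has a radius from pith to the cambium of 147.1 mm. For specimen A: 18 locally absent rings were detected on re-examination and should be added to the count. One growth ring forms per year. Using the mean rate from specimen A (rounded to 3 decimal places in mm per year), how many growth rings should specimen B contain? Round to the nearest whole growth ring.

1988 growth rings

Specimen A: correcting the raw count gives 810 + 18 = 828 true growth rings.
A: 60.9 mm over 828 years gives 60.9 / 828 ≈ 0.074 mm per year.
B spans 147.1 / 0.074 = 1987.84 years ≈ 1988 growth rings.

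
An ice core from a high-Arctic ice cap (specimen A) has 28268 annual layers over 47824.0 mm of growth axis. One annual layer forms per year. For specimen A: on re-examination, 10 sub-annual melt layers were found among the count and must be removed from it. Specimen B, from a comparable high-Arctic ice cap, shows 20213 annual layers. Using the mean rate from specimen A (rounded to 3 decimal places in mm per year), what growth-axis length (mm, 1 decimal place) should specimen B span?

34200.4 mm

Specimen A: true annual layer count = 28268 − 10 = 28258.
A: Mean rate = 47824.0 mm / 28258 years ≈ 1.692 mm/yr.
For B, 1.692 mm/year × 20213 years = 34200.4 mm.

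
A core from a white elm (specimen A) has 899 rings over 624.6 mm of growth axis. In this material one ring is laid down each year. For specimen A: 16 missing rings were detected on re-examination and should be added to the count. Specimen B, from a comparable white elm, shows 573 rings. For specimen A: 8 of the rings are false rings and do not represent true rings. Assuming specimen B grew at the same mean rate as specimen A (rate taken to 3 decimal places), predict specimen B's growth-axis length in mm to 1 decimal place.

Specimen A: true ring count = 899 − 8 + 16 = 907.
A: 624.6 mm over 907 years gives 624.6 / 907 ≈ 0.689 mm/yr.
For B, 0.689 mm/year × 573 years = 394.8 mm.

394.8 mm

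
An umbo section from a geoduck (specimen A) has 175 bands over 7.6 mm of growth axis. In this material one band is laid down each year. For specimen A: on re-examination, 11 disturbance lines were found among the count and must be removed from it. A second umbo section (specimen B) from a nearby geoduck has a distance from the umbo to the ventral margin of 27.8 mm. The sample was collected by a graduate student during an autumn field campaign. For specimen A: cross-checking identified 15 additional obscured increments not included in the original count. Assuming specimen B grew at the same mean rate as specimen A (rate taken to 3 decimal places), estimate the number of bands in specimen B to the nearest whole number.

Specimen A: adjusted count: 175 − 11 + 15 = 179 bands.
A: Mean rate = 7.6 mm / 179 years ≈ 0.042 mm per year.
For B, 27.8 / 0.042 = 661.90 years ≈ 662 bands.

662 bands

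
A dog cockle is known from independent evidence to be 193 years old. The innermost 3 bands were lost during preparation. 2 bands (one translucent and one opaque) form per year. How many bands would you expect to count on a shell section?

193 years at 2 bands per year gives 193 × 2 = 386 bands.
Subtracting the 3 bands not captured gives 386 − 3 = 383 bands in the record.

383 bands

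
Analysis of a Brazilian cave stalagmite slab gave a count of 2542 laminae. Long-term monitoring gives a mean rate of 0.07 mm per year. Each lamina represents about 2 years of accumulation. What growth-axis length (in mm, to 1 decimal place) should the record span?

At 2 years per lamina, 2542 × 2 = 5084 years.
Length ≈ 0.07 × 5084 = 355.9 mm.

355.9 mm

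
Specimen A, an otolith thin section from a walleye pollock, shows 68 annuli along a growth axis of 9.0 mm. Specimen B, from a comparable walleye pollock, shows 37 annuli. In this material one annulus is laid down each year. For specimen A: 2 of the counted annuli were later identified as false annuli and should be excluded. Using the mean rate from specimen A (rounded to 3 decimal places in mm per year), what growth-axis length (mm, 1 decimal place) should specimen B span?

5.0 mm

Specimen A: after corrections the count is 68 − 2 = 66 annuli.
A: 9.0 mm over 66 years gives 9.0 / 66 ≈ 0.136 mm/year.
B's length ≈ 0.136 × 37 = 5.0 mm.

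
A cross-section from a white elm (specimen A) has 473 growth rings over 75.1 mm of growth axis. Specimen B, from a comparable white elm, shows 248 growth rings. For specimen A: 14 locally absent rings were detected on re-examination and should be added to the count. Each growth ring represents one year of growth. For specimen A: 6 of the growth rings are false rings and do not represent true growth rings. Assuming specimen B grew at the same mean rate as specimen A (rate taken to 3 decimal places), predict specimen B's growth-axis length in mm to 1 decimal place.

Specimen A: true growth ring count = 473 − 6 + 14 = 481.
A: Extension rate ≈ 75.1 / 481 = 0.156 mm/year.
Length of B = 0.156 × 248 = 38.7 mm.

38.7 mm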